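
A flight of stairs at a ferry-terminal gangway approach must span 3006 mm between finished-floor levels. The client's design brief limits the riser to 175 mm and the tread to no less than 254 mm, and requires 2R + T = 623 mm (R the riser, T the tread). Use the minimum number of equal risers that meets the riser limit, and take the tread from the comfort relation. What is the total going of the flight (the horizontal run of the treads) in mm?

4913 mm

⌈3006/175⌉ = 18 risers.
R = 3006 ÷ 18 = 167 mm.
T = 623 − 2·167 = 289 mm, which satisfies the 254 mm minimum.
18 risers give 17 treads; going = 17 × 289 = 4913 mm.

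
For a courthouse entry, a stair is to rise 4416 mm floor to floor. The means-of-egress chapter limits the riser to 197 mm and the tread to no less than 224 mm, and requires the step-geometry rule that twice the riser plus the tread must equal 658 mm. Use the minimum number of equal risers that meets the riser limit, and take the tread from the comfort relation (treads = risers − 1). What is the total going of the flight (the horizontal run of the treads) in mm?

6028 mm

4416 / 197 = 22.42, so 23 risers are needed.
Riser R = 4416 / 23 = 192 mm, within the 197 mm limit.
T = 658 − 2·192 = 274 mm, which satisfies the 224 mm minimum.
Treads = 23 − 1 = 22; going = 22 × 274 = 6028 mm.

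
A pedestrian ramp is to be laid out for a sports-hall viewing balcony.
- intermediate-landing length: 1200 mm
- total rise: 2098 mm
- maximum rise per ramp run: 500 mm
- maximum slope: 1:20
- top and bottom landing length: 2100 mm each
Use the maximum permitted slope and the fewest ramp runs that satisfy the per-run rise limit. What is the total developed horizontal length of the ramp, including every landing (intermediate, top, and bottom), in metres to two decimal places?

2098 / 500 = 4.196 → round up to 5 ramp runs. That means 4 intermediate landings.
Ramp run (horizontal) at 1:20: 2098 × 20 = 41960 mm.
Intermediate landings: 4 × 1200 = 4800 mm.
Top and bottom landings: 2 × 2100 = 4200 mm.
Total = 41960 + 4800 + 4200 = 50960 mm.
= 50.96 m.

50.96 m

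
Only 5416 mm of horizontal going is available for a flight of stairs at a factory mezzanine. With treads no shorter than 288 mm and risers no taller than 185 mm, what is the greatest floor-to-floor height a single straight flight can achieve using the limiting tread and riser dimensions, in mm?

3515 mm

Treads that fit: ⌊5416 / 288⌋ = 18.
Risers = treads + 1 = 19.
Maximum height = 19 × 185 = 3515 mm.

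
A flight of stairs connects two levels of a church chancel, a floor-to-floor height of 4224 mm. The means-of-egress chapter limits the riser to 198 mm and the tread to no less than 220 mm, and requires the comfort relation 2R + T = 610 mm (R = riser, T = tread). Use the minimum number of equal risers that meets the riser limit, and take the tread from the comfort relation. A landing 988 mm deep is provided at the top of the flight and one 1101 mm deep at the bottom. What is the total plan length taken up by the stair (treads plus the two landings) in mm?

4224 / 198 = 21.33, so 22 risers are needed.
Each riser is 4224/22 = 192 mm (≤ 198 mm).
From 2R + T = 610: T = 610 − 384 = 226 mm.
Going = (22 − 1) × 226 = 4746 mm.
Enclosure = 4746 + 988 + 1101 = 6835 mm.

6835 mm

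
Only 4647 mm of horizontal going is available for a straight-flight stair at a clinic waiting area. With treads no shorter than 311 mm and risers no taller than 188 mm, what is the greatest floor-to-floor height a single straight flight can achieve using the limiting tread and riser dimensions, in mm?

2820 mm

Treads that fit: ⌊4647 / 311⌋ = 14.
Risers = treads + 1 = 15.
Maximum height = 15 × 188 = 2820 mm.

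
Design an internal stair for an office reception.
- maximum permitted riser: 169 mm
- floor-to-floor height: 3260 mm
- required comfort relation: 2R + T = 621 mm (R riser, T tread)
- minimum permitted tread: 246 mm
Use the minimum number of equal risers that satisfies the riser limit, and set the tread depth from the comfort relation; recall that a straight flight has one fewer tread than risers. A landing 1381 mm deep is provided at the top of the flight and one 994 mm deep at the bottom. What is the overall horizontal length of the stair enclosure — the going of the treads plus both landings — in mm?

7980 mm

3260 / 169 = 19.290 → round up to 20 risers.
R = 3260 ÷ 20 = 163 mm.
Tread T = 621 − 2 × 163 = 295 mm (≥ 246 mm).
Treads = 20 − 1 = 19; going = 19 × 295 = 5605 mm.
Add landings: 5605 + 1381 + 994 = 7980 mm.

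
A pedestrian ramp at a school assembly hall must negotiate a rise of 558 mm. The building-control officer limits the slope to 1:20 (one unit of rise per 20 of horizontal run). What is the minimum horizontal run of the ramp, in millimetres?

Run = rise × 20 = 558 × 20 = 11160 mm.

11160 mm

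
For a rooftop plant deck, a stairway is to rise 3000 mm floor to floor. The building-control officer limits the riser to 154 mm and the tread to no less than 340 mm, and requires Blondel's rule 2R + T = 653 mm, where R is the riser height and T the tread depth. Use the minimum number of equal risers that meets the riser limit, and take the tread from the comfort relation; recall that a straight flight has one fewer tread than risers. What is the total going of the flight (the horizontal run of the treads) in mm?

⌈3000/154⌉ = 20 risers.
R = 3000 ÷ 20 = 150 mm.
Tread T = 653 − 2 × 150 = 353 mm (≥ 340 mm).
Going = (20 − 1) × 353 = 6707 mm.

6707 mm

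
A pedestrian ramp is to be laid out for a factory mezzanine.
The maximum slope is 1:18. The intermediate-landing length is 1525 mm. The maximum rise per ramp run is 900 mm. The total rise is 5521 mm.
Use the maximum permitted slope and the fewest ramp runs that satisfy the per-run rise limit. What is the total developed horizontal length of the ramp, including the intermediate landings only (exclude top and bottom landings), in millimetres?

108528 mm

At most 900 each: 5521/900 = 6.13, giving 7 ramp runs. That means 6 intermediate landings.
Ramp run (horizontal) at 1:18: 5521 × 18 = 99378 mm.
6 intermediate landings contribute 6 × 1525 = 9150 mm.
Total developed length = 99378 + 9150 = 108528 mm.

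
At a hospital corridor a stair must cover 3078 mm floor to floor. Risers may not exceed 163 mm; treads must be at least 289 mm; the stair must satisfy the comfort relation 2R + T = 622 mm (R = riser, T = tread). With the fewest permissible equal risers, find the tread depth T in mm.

298 mm

3078 / 163 = 18.88, so 19 risers are needed.
R = 3078 ÷ 19 = 162 mm.
Tread T = 622 − 2 × 162 = 298 mm (≥ 289 mm).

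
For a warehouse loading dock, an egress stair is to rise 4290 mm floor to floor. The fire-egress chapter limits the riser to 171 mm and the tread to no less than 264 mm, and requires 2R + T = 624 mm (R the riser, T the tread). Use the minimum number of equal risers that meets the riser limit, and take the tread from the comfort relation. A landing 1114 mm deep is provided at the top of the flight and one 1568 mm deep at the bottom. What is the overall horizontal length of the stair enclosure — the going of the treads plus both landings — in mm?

4290 / 171 = 25.09, so 26 risers are needed.
Each riser is 4290/26 = 165 mm (≤ 171 mm).
From 2R + T = 624: T = 624 − 330 = 294 mm.
Treads = 26 − 1 = 25; going = 25 × 294 = 7350 mm.
Enclosure = 7350 + 1114 + 1568 = 10032 mm.

10032 mm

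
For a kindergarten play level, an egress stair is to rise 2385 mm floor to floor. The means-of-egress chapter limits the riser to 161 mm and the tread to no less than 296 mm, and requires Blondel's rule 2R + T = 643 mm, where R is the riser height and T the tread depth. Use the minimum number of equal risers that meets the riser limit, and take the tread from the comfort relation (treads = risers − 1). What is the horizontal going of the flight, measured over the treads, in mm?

4550 mm

⌈2385/161⌉ = 15 risers.
Each riser is 2385/15 = 159 mm (≤ 161 mm).
From 2R + T = 643: T = 643 − 318 = 325 mm.
Going = (15 − 1) × 325 = 4550 mm.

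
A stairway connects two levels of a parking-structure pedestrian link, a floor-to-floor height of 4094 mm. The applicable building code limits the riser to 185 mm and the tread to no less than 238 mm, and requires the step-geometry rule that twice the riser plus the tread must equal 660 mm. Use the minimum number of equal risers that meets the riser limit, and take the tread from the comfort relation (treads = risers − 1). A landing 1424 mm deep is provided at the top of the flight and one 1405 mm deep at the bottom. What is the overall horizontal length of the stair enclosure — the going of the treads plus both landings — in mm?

⌈4094/185⌉ = 23 risers.
R = 4094 ÷ 23 = 178 mm.
Tread T = 660 − 2 × 178 = 304 mm (≥ 238 mm).
Treads = 23 − 1 = 22; going = 22 × 304 = 6688 mm.
Add landings: 6688 + 1424 + 1405 = 9517 mm.

9517 mm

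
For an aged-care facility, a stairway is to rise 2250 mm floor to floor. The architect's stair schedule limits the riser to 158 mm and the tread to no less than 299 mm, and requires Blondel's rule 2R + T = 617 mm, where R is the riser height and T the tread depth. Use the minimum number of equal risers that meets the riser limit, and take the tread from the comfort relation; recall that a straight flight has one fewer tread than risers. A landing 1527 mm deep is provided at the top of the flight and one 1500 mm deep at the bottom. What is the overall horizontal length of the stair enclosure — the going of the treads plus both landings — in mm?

⌈2250/158⌉ = 15 risers.
Riser R = 2250 / 15 = 150 mm, within the 158 mm limit.
Tread T = 617 − 2 × 150 = 317 mm (≥ 299 mm).
15 risers give 14 treads; going = 14 × 317 = 4438 mm.
Add landings: 4438 + 1527 + 1500 = 7465 mm.

7465 mm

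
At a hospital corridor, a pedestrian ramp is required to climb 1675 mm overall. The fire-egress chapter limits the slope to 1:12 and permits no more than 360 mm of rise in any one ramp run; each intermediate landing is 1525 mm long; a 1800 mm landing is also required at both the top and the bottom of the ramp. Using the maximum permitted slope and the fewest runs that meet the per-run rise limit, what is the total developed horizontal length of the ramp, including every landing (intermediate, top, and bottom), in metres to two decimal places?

29.80 m

1675 / 360 = 4.653 → round up to 5 ramp runs. That means 4 intermediate landings.
Ramp run (horizontal) at 1:12: 1675 × 12 = 20100 mm.
4 intermediate landings contribute 4 × 1525 = 6100 mm.
Top and bottom landings: 2 × 1800 = 3600 mm.
Total = 20100 + 6100 + 3600 = 29800 mm.
= 29.80 m.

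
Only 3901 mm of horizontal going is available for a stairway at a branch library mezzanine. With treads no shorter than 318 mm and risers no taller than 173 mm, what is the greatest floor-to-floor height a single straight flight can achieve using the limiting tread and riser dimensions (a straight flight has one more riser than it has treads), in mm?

Treads that fit: ⌊3901 / 318⌋ = 12.
Risers = treads + 1 = 13.
Maximum height = 13 × 173 = 2249 mm.

2249 mm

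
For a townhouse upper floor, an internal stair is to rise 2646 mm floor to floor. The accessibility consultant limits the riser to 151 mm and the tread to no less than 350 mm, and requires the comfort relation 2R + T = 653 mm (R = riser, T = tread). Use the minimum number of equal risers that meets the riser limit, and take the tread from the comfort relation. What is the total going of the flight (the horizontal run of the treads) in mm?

6103 mm

⌈2646/151⌉ = 18 risers.
R = 2646 ÷ 18 = 147 mm.
Tread T = 653 − 2 × 147 = 359 mm (≥ 350 mm).
Treads = 18 − 1 = 17; going = 17 × 359 = 6103 mm.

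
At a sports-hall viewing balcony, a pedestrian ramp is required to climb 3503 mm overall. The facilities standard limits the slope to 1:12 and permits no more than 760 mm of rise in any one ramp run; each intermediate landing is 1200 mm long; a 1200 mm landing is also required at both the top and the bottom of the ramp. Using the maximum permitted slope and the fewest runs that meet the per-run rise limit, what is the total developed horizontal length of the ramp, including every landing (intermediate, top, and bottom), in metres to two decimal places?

At most 760 each: 3503/760 = 4.61, giving 5 ramp runs. That means 4 intermediate landings.
Horizontal run for 3503 mm of rise at 1:12 is 3503 × 12 = 42036 mm.
Intermediate landings: 4 × 1200 = 4800 mm.
Top and bottom landings: 2 × 1200 = 2400 mm.
Total = 42036 + 4800 + 2400 = 49236 mm.
= 49.24 m.

49.24 m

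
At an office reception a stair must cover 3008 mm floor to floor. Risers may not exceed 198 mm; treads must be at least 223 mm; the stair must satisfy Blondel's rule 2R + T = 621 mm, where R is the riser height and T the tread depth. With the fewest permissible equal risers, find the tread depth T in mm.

⌈3008/198⌉ = 16 risers.
R = 3008 ÷ 16 = 188 mm.
T = 621 − 2·188 = 245 mm, which satisfies the 223 mm minimum.

245 mm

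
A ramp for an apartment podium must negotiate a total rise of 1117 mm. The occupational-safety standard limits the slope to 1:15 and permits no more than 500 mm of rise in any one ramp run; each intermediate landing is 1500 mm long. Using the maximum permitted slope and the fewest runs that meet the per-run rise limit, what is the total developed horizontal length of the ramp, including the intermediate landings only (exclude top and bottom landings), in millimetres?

⌈1117/500⌉ = 3 ramp runs. That means 2 intermediate landings.
Ramp run (horizontal) at 1:15: 1117 × 15 = 16755 mm.
2 intermediate landings contribute 2 × 1500 = 3000 mm.
Total developed length = 16755 + 3000 = 19755 mm.

19755 mm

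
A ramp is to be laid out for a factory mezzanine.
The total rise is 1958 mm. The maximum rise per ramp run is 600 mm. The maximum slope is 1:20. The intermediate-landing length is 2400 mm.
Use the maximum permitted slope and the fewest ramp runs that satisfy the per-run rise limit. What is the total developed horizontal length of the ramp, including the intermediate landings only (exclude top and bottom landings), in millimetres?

46360 mm

⌈1958/600⌉ = 4 ramp runs. That means 3 intermediate landings.
Ramp run (horizontal) at 1:20: 1958 × 20 = 39160 mm.
3 intermediate landings contribute 3 × 2400 = 7200 mm.
Developed length = 39160 + 7200 = 46360 mm.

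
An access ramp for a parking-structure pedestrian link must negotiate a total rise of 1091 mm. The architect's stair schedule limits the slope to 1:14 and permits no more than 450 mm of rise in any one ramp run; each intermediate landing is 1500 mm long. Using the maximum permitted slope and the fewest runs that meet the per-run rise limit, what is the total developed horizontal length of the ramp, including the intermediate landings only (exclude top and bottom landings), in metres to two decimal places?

18.27 m

⌈1091/450⌉ = 3 ramp runs. That means 2 intermediate landings.
Horizontal run for 1091 mm of rise at 1:14 is 1091 × 14 = 15274 mm.
2 intermediate landings contribute 2 × 1500 = 3000 mm.
Developed length = 15274 + 3000 = 18274 mm.
= 18.27 m.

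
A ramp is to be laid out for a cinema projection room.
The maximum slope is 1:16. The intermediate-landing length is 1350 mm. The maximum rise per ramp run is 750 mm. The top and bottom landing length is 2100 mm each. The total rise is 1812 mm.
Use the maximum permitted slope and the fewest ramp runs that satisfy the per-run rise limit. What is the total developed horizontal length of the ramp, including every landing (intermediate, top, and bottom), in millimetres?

1812 / 750 = 2.42, so 3 ramp runs are needed. That means 2 intermediate landings.
Ramp run (horizontal) at 1:16: 1812 × 16 = 28992 mm.
2 intermediate landings contribute 2 × 1350 = 2700 mm.
Top and bottom landings: 2 × 2100 = 4200 mm.
Total = 28992 + 2700 + 4200 = 35892 mm.

35892 mm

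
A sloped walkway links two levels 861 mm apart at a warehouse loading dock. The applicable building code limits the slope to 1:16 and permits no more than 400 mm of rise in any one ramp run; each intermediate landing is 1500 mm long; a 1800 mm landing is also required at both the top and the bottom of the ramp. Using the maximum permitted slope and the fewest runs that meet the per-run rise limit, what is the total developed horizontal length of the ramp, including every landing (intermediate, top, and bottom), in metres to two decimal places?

⌈861/400⌉ = 3 ramp runs. That means 2 intermediate landings.
Ramp run (horizontal) at 1:16: 861 × 16 = 13776 mm.
Intermediate landings: 2 × 1500 = 3000 mm.
Top and bottom landings: 2 × 1800 = 3600 mm.
Total = 13776 + 3000 + 3600 = 20376 mm.
= 20.38 m.

20.38 m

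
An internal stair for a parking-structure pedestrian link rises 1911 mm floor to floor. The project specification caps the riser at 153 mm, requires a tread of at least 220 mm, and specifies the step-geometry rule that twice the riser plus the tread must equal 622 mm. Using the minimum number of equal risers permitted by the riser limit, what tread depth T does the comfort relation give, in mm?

328 mm

At most 153 each: 1911/153 = 12.49, giving 13 risers.
Each riser is 1911/13 = 147 mm (≤ 153 mm).
T = 622 − 2·147 = 328 mm, which satisfies the 220 mm minimum.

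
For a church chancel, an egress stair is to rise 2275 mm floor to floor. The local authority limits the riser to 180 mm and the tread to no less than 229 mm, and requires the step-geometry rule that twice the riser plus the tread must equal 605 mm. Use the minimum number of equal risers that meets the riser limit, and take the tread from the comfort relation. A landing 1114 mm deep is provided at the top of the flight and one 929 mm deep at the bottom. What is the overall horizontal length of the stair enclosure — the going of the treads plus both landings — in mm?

⌈2275/180⌉ = 13 risers.
Riser R = 2275 / 13 = 175 mm, within the 180 mm limit.
Tread T = 605 − 2 × 175 = 255 mm (≥ 229 mm).
Going = (13 − 1) × 255 = 3060 mm.
Enclosure = 3060 + 1114 + 929 = 5103 mm.

5103 mm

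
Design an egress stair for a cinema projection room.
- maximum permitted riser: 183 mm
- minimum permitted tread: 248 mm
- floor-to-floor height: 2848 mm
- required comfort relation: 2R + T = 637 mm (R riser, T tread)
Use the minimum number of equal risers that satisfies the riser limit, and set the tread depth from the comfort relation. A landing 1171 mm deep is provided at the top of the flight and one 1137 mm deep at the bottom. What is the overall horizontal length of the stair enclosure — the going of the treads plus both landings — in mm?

⌈2848/183⌉ = 16 risers.
Each riser is 2848/16 = 178 mm (≤ 183 mm).
Tread T = 637 − 2 × 178 = 281 mm (≥ 248 mm).
Going = (16 − 1) × 281 = 4215 mm.
Add landings: 4215 + 1171 + 1137 = 6523 mm.

6523 mm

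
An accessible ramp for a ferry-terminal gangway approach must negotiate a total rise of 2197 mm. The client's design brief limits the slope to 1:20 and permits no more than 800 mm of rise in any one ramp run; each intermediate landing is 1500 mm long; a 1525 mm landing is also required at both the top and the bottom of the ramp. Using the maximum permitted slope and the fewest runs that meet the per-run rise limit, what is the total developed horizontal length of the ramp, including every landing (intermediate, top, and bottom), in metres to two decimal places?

⌈2197/800⌉ = 3 ramp runs. That means 2 intermediate landings.
Ramp run (horizontal) at 1:20: 2197 × 20 = 43940 mm.
Intermediate landings: 2 × 1500 = 3000 mm.
Top and bottom landings: 2 × 1525 = 3050 mm.
Total = 43940 + 3000 + 3050 = 49990 mm.
= 49.99 m.

49.99 m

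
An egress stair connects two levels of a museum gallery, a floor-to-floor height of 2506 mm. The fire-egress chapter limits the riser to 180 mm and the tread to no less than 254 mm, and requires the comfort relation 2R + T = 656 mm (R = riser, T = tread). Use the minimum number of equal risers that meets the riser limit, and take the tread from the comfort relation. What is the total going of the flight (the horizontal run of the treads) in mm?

3874 mm

2506 / 180 = 13.922 → round up to 14 risers.
Each riser is 2506/14 = 179 mm (≤ 180 mm).
From 2R + T = 656: T = 656 − 358 = 298 mm.
14 risers give 13 treads; going = 13 × 298 = 3874 mm.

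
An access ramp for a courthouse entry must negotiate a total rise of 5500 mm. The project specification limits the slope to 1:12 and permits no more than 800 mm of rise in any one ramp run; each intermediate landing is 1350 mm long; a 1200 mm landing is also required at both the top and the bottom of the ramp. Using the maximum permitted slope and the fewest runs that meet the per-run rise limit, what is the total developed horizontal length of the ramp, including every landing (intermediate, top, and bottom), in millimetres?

⌈5500/800⌉ = 7 ramp runs. That means 6 intermediate landings.
Ramp run (horizontal) at 1:12: 5500 × 12 = 66000 mm.
6 intermediate landings contribute 6 × 1350 = 8100 mm.
Top and bottom landings: 2 × 1200 = 2400 mm.
Total = 66000 + 8100 + 2400 = 76500 mm.

76500 mm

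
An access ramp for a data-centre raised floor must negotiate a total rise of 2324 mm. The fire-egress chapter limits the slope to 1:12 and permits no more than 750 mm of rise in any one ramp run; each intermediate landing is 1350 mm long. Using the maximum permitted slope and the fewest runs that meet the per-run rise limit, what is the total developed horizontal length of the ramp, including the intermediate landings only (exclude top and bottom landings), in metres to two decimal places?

31.94 m

At most 750 each: 2324/750 = 3.10, giving 4 ramp runs. That means 3 intermediate landings.
Ramp run (horizontal) at 1:12: 2324 × 12 = 27888 mm.
3 intermediate landings contribute 3 × 1350 = 4050 mm.
Total developed length = 27888 + 4050 = 31938 mm.
= 31.94 m.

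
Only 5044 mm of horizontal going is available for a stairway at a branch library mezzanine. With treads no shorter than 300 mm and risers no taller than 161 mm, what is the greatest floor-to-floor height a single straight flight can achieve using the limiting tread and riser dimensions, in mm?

2737 mm

Treads that fit: ⌊5044 / 300⌋ = 16.
Risers = treads + 1 = 17.
Maximum height = 17 × 161 = 2737 mm.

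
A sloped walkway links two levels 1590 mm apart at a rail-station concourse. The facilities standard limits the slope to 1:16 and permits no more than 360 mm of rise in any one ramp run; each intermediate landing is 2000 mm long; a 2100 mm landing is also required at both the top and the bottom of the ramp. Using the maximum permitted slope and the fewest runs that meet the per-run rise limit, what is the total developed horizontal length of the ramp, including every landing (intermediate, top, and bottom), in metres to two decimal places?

⌈1590/360⌉ = 5 ramp runs. That means 4 intermediate landings.
Ramp run (horizontal) at 1:16: 1590 × 16 = 25440 mm.
Intermediate landings: 4 × 2000 = 8000 mm.
Top and bottom landings: 2 × 2100 = 4200 mm.
Total = 25440 + 8000 + 4200 = 37640 mm.
= 37.64 m.

37.64 m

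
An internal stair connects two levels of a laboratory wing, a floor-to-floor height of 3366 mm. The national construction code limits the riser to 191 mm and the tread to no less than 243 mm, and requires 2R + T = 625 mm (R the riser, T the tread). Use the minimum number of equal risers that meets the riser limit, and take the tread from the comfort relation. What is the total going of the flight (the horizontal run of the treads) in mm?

4267 mm

At most 191 each: 3366/191 = 17.62, giving 18 risers.
Each riser is 3366/18 = 187 mm (≤ 191 mm).
T = 625 − 2·187 = 251 mm, which satisfies the 243 mm minimum.
18 risers give 17 treads; going = 17 × 251 = 4267 mm.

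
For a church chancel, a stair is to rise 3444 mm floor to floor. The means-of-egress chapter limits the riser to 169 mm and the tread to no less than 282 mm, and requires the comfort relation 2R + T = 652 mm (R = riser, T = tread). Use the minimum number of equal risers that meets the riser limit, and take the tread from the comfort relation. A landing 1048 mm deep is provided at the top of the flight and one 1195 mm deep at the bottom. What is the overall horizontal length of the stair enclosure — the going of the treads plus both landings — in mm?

8723 mm

3444 / 169 = 20.379 → round up to 21 risers.
Each riser is 3444/21 = 164 mm (≤ 169 mm).
T = 652 − 2·164 = 324 mm, which satisfies the 282 mm minimum.
Going = (21 − 1) × 324 = 6480 mm.
Enclosure = 6480 + 1048 + 1195 = 8723 mm.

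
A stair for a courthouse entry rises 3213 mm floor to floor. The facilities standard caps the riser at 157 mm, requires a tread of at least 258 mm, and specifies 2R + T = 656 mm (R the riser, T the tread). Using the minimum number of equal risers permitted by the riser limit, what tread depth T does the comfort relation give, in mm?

350 mm

3213 / 157 = 20.465 → round up to 21 risers.
Each riser is 3213/21 = 153 mm (≤ 157 mm).
From 2R + T = 656: T = 656 − 306 = 350 mm.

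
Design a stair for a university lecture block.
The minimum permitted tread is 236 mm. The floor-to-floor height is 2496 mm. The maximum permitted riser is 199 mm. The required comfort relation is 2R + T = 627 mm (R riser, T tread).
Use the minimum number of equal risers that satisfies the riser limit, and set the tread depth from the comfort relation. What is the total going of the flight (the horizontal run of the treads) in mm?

2916 mm

At most 199 each: 2496/199 = 12.54, giving 13 risers.
R = 2496 ÷ 13 = 192 mm.
From 2R + T = 627: T = 627 − 384 = 243 mm.
13 risers give 12 treads; going = 12 × 243 = 2916 mm.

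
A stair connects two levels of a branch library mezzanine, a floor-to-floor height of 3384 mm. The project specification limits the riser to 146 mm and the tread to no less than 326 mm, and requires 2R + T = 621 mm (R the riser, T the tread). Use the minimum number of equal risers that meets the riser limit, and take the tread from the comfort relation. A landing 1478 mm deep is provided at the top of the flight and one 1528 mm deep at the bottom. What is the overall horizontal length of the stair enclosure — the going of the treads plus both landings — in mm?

3384 / 146 = 23.178 → round up to 24 risers.
Each riser is 3384/24 = 141 mm (≤ 146 mm).
Tread T = 621 − 2 × 141 = 339 mm (≥ 326 mm).
Treads = 24 − 1 = 23; going = 23 × 339 = 7797 mm.
Enclosure = 7797 + 1478 + 1528 = 10803 mm.

10803 mm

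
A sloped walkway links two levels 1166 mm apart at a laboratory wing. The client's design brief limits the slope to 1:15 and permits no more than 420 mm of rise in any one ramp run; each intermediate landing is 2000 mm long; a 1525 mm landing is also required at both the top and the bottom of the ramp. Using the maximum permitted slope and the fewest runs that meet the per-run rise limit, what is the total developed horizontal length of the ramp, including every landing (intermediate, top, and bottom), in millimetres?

1166 / 420 = 2.78, so 3 ramp runs are needed. That means 2 intermediate landings.
Horizontal run for 1166 mm of rise at 1:15 is 1166 × 15 = 17490 mm.
Intermediate landings: 2 × 2000 = 4000 mm.
Top and bottom landings: 2 × 1525 = 3050 mm.
Total = 17490 + 4000 + 3050 = 24540 mm.

24540 mm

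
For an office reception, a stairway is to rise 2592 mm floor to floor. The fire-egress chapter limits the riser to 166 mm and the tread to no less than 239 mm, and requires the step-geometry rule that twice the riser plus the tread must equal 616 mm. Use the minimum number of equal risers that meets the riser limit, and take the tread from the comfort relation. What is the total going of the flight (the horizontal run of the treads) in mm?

⌈2592/166⌉ = 16 risers.
R = 2592 ÷ 16 = 162 mm.
Tread T = 616 − 2 × 162 = 292 mm (≥ 239 mm).
Going = (16 − 1) × 292 = 4380 mm.

4380 mm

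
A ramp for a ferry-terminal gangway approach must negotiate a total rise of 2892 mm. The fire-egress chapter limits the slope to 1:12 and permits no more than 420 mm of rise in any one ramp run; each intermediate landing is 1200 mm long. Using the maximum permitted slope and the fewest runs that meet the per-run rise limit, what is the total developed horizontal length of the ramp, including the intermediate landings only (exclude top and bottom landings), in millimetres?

At most 420 each: 2892/420 = 6.89, giving 7 ramp runs. That means 6 intermediate landings.
Ramp run (horizontal) at 1:12: 2892 × 12 = 34704 mm.
Intermediate landings: 6 × 1200 = 7200 mm.
Developed length = 34704 + 7200 = 41904 mm.

41904 mm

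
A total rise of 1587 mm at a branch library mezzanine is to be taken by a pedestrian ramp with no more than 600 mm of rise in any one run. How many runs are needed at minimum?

3 runs

1587 / 600 = 2.65, so 3 ramp runs are needed.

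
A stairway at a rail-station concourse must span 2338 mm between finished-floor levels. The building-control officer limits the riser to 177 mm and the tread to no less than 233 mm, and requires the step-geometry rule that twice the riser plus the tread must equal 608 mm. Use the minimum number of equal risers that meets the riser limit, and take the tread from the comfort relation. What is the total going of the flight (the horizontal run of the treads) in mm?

3562 mm

2338 / 177 = 13.21, so 14 risers are needed.
Riser R = 2338 / 14 = 167 mm, within the 177 mm limit.
From 2R + T = 608: T = 608 − 334 = 274 mm.
14 risers give 13 treads; going = 13 × 274 = 3562 mm.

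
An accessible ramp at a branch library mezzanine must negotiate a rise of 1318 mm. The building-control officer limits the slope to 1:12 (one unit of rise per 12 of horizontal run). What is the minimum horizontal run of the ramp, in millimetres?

Run = rise × 12 = 1318 × 12 = 15816 mm.

15816 mm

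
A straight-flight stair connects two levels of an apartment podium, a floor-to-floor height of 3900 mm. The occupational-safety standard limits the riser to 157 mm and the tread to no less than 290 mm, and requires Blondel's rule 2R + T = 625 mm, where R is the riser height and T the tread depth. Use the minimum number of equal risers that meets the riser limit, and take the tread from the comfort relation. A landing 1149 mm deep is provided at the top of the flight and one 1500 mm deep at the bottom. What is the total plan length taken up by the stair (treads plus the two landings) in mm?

10161 mm

⌈3900/157⌉ = 25 risers.
Riser R = 3900 / 25 = 156 mm, within the 157 mm limit.
From 2R + T = 625: T = 625 − 312 = 313 mm.
Treads = 25 − 1 = 24; going = 24 × 313 = 7512 mm.
Add landings: 7512 + 1149 + 1500 = 10161 mm.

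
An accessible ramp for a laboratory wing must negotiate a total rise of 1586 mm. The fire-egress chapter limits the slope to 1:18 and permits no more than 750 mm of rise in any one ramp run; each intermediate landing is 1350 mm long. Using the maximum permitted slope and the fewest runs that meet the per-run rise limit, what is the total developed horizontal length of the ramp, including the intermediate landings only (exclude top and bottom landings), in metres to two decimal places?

1586 / 750 = 2.115 → round up to 3 ramp runs. That means 2 intermediate landings.
Horizontal run for 1586 mm of rise at 1:18 is 1586 × 18 = 28548 mm.
2 intermediate landings contribute 2 × 1350 = 2700 mm.
Total developed length = 28548 + 2700 = 31248 mm.
= 31.25 m.

31.25 m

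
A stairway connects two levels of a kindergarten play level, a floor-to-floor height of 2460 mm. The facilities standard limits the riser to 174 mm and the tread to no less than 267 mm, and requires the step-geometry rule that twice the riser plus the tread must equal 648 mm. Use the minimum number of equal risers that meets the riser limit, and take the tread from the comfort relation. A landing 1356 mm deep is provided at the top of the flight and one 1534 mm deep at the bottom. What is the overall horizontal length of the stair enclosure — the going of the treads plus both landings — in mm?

2460 / 174 = 14.14, so 15 risers are needed.
Each riser is 2460/15 = 164 mm (≤ 174 mm).
Tread T = 648 − 2 × 164 = 320 mm (≥ 267 mm).
Treads = 15 − 1 = 14; going = 14 × 320 = 4480 mm.
Add landings: 4480 + 1356 + 1534 = 7370 mm.

7370 mm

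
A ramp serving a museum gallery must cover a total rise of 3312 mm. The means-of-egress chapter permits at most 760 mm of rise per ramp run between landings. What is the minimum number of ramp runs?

5 runs

At most 760 each: 3312/760 = 4.36, giving 5 ramp runs.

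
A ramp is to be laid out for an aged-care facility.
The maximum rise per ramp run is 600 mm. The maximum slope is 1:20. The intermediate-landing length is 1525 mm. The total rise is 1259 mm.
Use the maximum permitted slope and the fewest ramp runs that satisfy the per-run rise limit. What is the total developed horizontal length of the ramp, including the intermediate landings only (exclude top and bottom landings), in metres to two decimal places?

28.23 m

1259 / 600 = 2.098 → round up to 3 ramp runs. That means 2 intermediate landings.
Ramp run (horizontal) at 1:20: 1259 × 20 = 25180 mm.
Intermediate landings: 2 × 1525 = 3050 mm.
Total developed length = 25180 + 3050 = 28230 mm.
= 28.23 m.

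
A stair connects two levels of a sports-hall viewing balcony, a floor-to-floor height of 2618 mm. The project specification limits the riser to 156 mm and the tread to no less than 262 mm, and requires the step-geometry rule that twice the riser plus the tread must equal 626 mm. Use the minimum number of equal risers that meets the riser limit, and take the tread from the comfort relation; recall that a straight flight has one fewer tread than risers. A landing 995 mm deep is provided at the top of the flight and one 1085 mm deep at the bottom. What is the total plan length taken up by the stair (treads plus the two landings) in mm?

7168 mm

At most 156 each: 2618/156 = 16.78, giving 17 risers.
Riser R = 2618 / 17 = 154 mm, within the 156 mm limit.
From 2R + T = 626: T = 626 − 308 = 318 mm.
Going = (17 − 1) × 318 = 5088 mm.
Add landings: 5088 + 995 + 1085 = 7168 mm.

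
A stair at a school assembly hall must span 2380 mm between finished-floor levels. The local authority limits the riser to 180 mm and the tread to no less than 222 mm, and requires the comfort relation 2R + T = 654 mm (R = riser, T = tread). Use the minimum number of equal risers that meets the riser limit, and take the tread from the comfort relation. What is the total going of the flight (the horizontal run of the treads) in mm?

4082 mm

At most 180 each: 2380/180 = 13.22, giving 14 risers.
Each riser is 2380/14 = 170 mm (≤ 180 mm).
From 2R + T = 654: T = 654 − 340 = 314 mm.
14 risers give 13 treads; going = 13 × 314 = 4082 mm.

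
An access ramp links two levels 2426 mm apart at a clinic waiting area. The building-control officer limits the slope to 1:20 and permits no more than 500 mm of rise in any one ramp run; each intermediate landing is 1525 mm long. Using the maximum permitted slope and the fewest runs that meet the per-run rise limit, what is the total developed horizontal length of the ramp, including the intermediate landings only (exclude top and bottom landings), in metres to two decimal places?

54.62 m

2426 / 500 = 4.85, so 5 ramp runs are needed. That means 4 intermediate landings.
Ramp run (horizontal) at 1:20: 2426 × 20 = 48520 mm.
Intermediate landings: 4 × 1525 = 6100 mm.
Total developed length = 48520 + 6100 = 54620 mm.
= 54.62 m.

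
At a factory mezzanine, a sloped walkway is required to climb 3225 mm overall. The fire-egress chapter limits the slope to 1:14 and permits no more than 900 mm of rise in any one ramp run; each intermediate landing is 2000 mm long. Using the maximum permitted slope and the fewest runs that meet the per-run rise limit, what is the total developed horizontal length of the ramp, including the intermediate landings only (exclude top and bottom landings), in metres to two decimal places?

3225 / 900 = 3.58, so 4 ramp runs are needed. That means 3 intermediate landings.
Horizontal run for 3225 mm of rise at 1:14 is 3225 × 14 = 45150 mm.
Intermediate landings: 3 × 2000 = 6000 mm.
Developed length = 45150 + 6000 = 51150 mm.
= 51.15 m.

51.15 m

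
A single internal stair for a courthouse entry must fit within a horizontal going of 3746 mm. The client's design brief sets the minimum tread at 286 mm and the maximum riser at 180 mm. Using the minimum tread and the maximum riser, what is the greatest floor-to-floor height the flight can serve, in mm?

3746 / 286 = 13.10, so 13 treads fit.
Risers = treads + 1 = 14.
Maximum height = 14 × 180 = 2520 mm.

2520 mm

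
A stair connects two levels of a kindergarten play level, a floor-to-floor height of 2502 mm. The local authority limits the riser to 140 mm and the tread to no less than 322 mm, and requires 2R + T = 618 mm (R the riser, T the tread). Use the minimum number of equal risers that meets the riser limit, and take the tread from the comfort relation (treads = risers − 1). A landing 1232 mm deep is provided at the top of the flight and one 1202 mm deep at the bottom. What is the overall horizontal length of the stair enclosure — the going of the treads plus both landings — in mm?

At most 140 each: 2502/140 = 17.87, giving 18 risers.
R = 2502 ÷ 18 = 139 mm.
From 2R + T = 618: T = 618 − 278 = 340 mm.
18 risers give 17 treads; going = 17 × 340 = 5780 mm.
Add landings: 5780 + 1232 + 1202 = 8214 mm.

8214 mm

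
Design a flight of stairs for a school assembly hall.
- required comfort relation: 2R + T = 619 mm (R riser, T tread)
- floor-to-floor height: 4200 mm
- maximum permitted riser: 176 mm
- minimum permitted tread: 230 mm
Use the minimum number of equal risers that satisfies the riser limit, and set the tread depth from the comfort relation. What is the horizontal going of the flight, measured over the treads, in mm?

4200 / 176 = 23.86, so 24 risers are needed.
R = 4200 ÷ 24 = 175 mm.
T = 619 − 2·175 = 269 mm, which satisfies the 230 mm minimum.
Going = (24 − 1) × 269 = 6187 mm.

6187 mm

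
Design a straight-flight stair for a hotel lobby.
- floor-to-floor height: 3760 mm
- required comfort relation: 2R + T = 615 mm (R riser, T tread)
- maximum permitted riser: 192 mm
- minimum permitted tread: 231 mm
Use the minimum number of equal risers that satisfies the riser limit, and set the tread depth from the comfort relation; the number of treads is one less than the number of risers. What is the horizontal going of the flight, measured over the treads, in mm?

4541 mm

3760 / 192 = 19.583 → round up to 20 risers.
Each riser is 3760/20 = 188 mm (≤ 192 mm).
T = 615 − 2·188 = 239 mm, which satisfies the 231 mm minimum.
20 risers give 19 treads; going = 19 × 239 = 4541 mm.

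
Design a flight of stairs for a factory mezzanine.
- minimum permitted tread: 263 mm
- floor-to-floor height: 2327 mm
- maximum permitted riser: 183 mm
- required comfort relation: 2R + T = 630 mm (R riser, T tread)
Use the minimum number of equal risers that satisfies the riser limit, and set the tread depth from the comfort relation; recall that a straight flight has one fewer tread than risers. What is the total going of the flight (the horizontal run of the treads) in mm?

At most 183 each: 2327/183 = 12.72, giving 13 risers.
R = 2327 ÷ 13 = 179 mm.
Tread T = 630 − 2 × 179 = 272 mm (≥ 263 mm).
13 risers give 12 treads; going = 12 × 272 = 3264 mm.

3264 mm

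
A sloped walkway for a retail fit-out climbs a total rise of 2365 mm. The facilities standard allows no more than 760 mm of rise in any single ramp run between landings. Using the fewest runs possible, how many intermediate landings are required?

3 intermediate landings

⌈2365/760⌉ = 4 ramp runs.
4 runs are separated by 3 intermediate landings.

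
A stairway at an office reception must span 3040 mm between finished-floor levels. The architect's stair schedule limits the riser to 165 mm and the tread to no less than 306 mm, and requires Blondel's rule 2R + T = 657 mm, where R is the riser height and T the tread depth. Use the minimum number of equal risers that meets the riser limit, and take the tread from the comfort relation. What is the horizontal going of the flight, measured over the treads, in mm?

3040 / 165 = 18.42, so 19 risers are needed.
Each riser is 3040/19 = 160 mm (≤ 165 mm).
Tread T = 657 − 2 × 160 = 337 mm (≥ 306 mm).
Going = (19 − 1) × 337 = 6066 mm.

6066 mm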